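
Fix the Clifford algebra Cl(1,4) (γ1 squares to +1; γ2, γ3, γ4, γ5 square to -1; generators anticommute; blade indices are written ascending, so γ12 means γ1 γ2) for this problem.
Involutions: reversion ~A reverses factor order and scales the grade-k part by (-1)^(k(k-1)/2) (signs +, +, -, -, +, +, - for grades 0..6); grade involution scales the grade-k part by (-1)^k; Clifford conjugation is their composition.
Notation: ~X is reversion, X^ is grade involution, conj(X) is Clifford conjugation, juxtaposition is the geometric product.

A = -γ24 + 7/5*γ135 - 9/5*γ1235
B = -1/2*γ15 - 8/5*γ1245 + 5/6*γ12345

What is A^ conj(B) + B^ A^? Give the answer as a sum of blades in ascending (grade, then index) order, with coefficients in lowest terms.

first term: 7/10*γ3 + 3/2*γ4 - 8/5*γ15 - 9/10*γ23 + 7/6*γ24 + 72/25*γ34 + 5/6*γ135 + 56/25*γ234 - 1/2*γ1245
second term: -7/10*γ3 + 3/2*γ4 - 8/5*γ15 + 9/10*γ23 + 7/6*γ24 - 72/25*γ34 + 5/6*γ135 + 56/25*γ234 + 1/2*γ1245
Answer: 3*γ4 - 16/5*γ15 + 7/3*γ24 + 5/3*γ135 + 112/25*γ234


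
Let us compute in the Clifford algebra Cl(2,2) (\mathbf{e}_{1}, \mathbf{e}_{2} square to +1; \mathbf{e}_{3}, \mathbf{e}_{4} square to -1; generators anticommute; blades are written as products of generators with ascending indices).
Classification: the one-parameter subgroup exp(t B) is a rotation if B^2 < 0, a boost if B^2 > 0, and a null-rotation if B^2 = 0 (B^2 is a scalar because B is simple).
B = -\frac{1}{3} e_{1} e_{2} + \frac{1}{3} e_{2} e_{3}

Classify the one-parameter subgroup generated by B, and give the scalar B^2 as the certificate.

B^2 term by term: the squares give (-\frac{1}{3})^2*(e_{1} e_{2})^2 + (\frac{1}{3})^2*(e_{2} e_{3})^2 = \frac{1}{9}*(-1) + \frac{1}{9}*(+1) = 0 (each basis 2-blade squares to minus the product of its generators' squares); cross terms between blades sharing an index anticommute and cancel. So B^2 = 0.
Answer: null-rotation, certificate B^2 = 0. Because 0 is invariant under every versor sandwich, the classification follows from its sign alone.


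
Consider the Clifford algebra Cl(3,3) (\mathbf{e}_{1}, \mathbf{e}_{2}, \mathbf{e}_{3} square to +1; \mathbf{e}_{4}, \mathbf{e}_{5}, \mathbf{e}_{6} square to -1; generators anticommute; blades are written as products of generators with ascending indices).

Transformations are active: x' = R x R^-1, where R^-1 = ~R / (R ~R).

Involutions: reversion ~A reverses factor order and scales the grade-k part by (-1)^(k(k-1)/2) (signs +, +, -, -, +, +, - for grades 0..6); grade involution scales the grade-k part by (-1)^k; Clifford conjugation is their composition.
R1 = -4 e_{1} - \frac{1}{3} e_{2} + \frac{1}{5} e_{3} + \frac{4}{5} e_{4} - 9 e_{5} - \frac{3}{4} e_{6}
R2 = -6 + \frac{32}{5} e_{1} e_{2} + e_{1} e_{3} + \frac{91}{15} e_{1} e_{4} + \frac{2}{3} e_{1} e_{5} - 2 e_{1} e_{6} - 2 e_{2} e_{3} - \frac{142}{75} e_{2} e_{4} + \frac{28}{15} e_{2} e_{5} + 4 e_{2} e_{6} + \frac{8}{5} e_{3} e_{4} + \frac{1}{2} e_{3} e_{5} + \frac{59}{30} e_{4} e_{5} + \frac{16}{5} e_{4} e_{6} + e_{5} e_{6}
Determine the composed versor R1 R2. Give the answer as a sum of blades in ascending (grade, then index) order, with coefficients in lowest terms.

Distribute over the terms of R1 (each basis-blade product reordered to ascending indices, repeated generators contracted through their squares):
(-4 e_{1}) R2 = 24 e_{1} - \frac{128}{5} e_{2} - 4 e_{3} - \frac{364}{15} e_{4} - \frac{8}{3} e_{5} + 8 e_{6} + 8 e_{1} e_{2} e_{3} + \frac{568}{75} e_{1} e_{2} e_{4} - \frac{112}{15} e_{1} e_{2} e_{5} - 16 e_{1} e_{2} e_{6} - \frac{32}{5} e_{1} e_{3} e_{4} - 2 e_{1} e_{3} e_{5} - \frac{118}{15} e_{1} e_{4} e_{5} - \frac{64}{5} e_{1} e_{4} e_{6} - 4 e_{1} e_{5} e_{6}
(-\frac{1}{3} e_{2}) R2 = \frac{32}{15} e_{1} + 2 e_{2} + \frac{2}{3} e_{3} + \frac{142}{225} e_{4} - \frac{28}{45} e_{5} - \frac{4}{3} e_{6} + \frac{1}{3} e_{1} e_{2} e_{3} + \frac{91}{45} e_{1} e_{2} e_{4} + \frac{2}{9} e_{1} e_{2} e_{5} - \frac{2}{3} e_{1} e_{2} e_{6} - \frac{8}{15} e_{2} e_{3} e_{4} - \frac{1}{6} e_{2} e_{3} e_{5} - \frac{59}{90} e_{2} e_{4} e_{5} - \frac{16}{15} e_{2} e_{4} e_{6} - \frac{1}{3} e_{2} e_{5} e_{6}
(\frac{1}{5} e_{3}) R2 = -\frac{1}{5} e_{1} + \frac{2}{5} e_{2} - \frac{6}{5} e_{3} + \frac{8}{25} e_{4} + \frac{1}{10} e_{5} + \frac{32}{25} e_{1} e_{2} e_{3} - \frac{91}{75} e_{1} e_{3} e_{4} - \frac{2}{15} e_{1} e_{3} e_{5} + \frac{2}{5} e_{1} e_{3} e_{6} + \frac{142}{375} e_{2} e_{3} e_{4} - \frac{28}{75} e_{2} e_{3} e_{5} - \frac{4}{5} e_{2} e_{3} e_{6} + \frac{59}{150} e_{3} e_{4} e_{5} + \frac{16}{25} e_{3} e_{4} e_{6} + \frac{1}{5} e_{3} e_{5} e_{6}
(\frac{4}{5} e_{4}) R2 = \frac{364}{75} e_{1} - \frac{568}{375} e_{2} + \frac{32}{25} e_{3} - \frac{24}{5} e_{4} - \frac{118}{75} e_{5} - \frac{64}{25} e_{6} + \frac{128}{25} e_{1} e_{2} e_{4} + \frac{4}{5} e_{1} e_{3} e_{4} - \frac{8}{15} e_{1} e_{4} e_{5} + \frac{8}{5} e_{1} e_{4} e_{6} - \frac{8}{5} e_{2} e_{3} e_{4} - \frac{112}{75} e_{2} e_{4} e_{5} - \frac{16}{5} e_{2} e_{4} e_{6} - \frac{2}{5} e_{3} e_{4} e_{5} + \frac{4}{5} e_{4} e_{5} e_{6}
(-9 e_{5}) R2 = -6 e_{1} - \frac{84}{5} e_{2} - \frac{9}{2} e_{3} - \frac{177}{10} e_{4} + 54 e_{5} + 9 e_{6} - \frac{288}{5} e_{1} e_{2} e_{5} - 9 e_{1} e_{3} e_{5} - \frac{273}{5} e_{1} e_{4} e_{5} - 18 e_{1} e_{5} e_{6} + 18 e_{2} e_{3} e_{5} + \frac{426}{25} e_{2} e_{4} e_{5} + 36 e_{2} e_{5} e_{6} - \frac{72}{5} e_{3} e_{4} e_{5} + \frac{144}{5} e_{4} e_{5} e_{6}
(-\frac{3}{4} e_{6}) R2 = \frac{3}{2} e_{1} - 3 e_{2} - \frac{12}{5} e_{4} - \frac{3}{4} e_{5} + \frac{9}{2} e_{6} - \frac{24}{5} e_{1} e_{2} e_{6} - \frac{3}{4} e_{1} e_{3} e_{6} - \frac{91}{20} e_{1} e_{4} e_{6} - \frac{1}{2} e_{1} e_{5} e_{6} + \frac{3}{2} e_{2} e_{3} e_{6} + \frac{71}{50} e_{2} e_{4} e_{6} - \frac{7}{5} e_{2} e_{5} e_{6} - \frac{6}{5} e_{3} e_{4} e_{6} - \frac{3}{8} e_{3} e_{5} e_{6} - \frac{59}{40} e_{4} e_{5} e_{6}
Summing the partial products and collecting blades:
Answer: \frac{3943}{150} e_{1} - \frac{16693}{375} e_{2} - \frac{1163}{150} e_{3} - \frac{21697}{450} e_{4} + \frac{43639}{900} e_{5} + \frac{2641}{150} e_{6} + \frac{721}{75} e_{1} e_{2} e_{3} + \frac{3311}{225} e_{1} e_{2} e_{4} - \frac{2918}{45} e_{1} e_{2} e_{5} - \frac{322}{15} e_{1} e_{2} e_{6} - \frac{511}{75} e_{1} e_{3} e_{4} - \frac{167}{15} e_{1} e_{3} e_{5} - \frac{7}{20} e_{1} e_{3} e_{6} - 63 e_{1} e_{4} e_{5} - \frac{63}{4} e_{1} e_{4} e_{6} - \frac{45}{2} e_{1} e_{5} e_{6} - \frac{658}{375} e_{2} e_{3} e_{4} + \frac{873}{50} e_{2} e_{3} e_{5} + \frac{7}{10} e_{2} e_{3} e_{6} + \frac{6701}{450} e_{2} e_{4} e_{5} - \frac{427}{150} e_{2} e_{4} e_{6} + \frac{514}{15} e_{2} e_{5} e_{6} - \frac{2161}{150} e_{3} e_{4} e_{5} - \frac{14}{25} e_{3} e_{4} e_{6} - \frac{7}{40} e_{3} e_{5} e_{6} + \frac{225}{8} e_{4} e_{5} e_{6}


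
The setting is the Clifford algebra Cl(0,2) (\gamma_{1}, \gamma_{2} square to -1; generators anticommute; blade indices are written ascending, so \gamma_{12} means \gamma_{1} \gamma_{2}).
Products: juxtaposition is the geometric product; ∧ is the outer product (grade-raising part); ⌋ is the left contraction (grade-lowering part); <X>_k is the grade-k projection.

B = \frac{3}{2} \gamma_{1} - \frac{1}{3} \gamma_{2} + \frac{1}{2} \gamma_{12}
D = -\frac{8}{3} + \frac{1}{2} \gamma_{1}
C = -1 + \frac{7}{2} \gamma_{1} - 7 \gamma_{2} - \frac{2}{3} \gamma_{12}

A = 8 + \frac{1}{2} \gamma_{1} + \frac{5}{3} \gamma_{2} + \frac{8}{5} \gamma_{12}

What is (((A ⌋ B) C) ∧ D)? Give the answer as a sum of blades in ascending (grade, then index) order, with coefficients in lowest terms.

step 1: -\frac{179}{180} + \frac{77}{6} \gamma_{1} - \frac{35}{12} \gamma_{2} + 4 \gamma_{12}
step 2: -\frac{11101}{180} + \frac{4907}{360} \gamma_{1} + \frac{973}{30} \gamma_{2} - \frac{89599}{1080} \gamma_{12}
step 3: \frac{22202}{135} - \frac{72559}{1080} \gamma_{1} - \frac{3892}{45} \gamma_{2} + \frac{66425}{324} \gamma_{12}
Answer: \frac{22202}{135} - \frac{72559}{1080} \gamma_{1} - \frac{3892}{45} \gamma_{2} + \frac{66425}{324} \gamma_{12}


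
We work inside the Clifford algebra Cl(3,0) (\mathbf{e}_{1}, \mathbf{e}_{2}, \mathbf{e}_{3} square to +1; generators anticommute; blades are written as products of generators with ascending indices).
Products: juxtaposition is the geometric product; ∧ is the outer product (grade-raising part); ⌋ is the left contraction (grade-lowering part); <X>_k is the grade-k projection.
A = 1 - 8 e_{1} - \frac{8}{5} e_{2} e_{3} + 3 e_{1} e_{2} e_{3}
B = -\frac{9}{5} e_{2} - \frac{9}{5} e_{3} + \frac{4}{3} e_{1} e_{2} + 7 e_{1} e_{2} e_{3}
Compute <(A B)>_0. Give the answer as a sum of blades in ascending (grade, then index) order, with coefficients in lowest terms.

step 1: -21 + \frac{56}{5} e_{1} - \frac{719}{75} e_{2} - \frac{217}{25} e_{3} + \frac{31}{3} e_{1} e_{2} + \frac{329}{15} e_{1} e_{3} - 56 e_{2} e_{3} + 7 e_{1} e_{2} e_{3}
step 2: -21
Answer: -21


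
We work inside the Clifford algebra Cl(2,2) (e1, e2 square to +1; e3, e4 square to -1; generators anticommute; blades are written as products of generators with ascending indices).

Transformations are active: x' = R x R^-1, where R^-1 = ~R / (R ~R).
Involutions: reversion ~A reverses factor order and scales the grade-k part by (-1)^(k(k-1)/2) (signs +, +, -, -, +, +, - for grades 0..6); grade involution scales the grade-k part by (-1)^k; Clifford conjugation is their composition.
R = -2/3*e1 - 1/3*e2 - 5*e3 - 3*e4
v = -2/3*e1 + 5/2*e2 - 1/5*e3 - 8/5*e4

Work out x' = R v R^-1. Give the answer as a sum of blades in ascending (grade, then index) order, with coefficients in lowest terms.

~R = -2/3*e1 - 1/3*e2 - 5*e3 - 3*e4, and R ~R = -301/9, so R^-1 = ~R / (-301/9).
R v = -557/90 - 17/9*e1 e2 - 16/5*e1 e3 - 14/15*e1 e4 + 377/30*e2 e3 + 241/30*e2 e4 + 37/5*e3 e4
Answer: 632/1505*e1 - 23689/9030*e2 - 2484/1505*e3 + 737/1505*e4


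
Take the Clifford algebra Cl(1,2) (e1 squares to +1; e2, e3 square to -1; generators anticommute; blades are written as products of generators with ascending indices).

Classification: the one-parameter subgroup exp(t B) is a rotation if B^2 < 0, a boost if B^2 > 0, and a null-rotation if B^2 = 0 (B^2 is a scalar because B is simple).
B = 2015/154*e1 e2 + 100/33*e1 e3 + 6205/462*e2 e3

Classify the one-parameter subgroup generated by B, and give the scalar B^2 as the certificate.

B^2 term by term: the squares give (2015/154)^2*(e1 e2)^2 + (100/33)^2*(e1 e3)^2 + (6205/462)^2*(e2 e3)^2 = 4060225/23716*(+1) + 10000/1089*(+1) + 38502025/213444*(-1) = 0 (each basis 2-blade squares to minus the product of its generators' squares); cross terms between blades sharing an index anticommute and cancel. So B^2 = 0.
Answer: null-rotation, certificate B^2 = 0. The scalar 0 is the complete invariant here: its sign names the subgroup type.


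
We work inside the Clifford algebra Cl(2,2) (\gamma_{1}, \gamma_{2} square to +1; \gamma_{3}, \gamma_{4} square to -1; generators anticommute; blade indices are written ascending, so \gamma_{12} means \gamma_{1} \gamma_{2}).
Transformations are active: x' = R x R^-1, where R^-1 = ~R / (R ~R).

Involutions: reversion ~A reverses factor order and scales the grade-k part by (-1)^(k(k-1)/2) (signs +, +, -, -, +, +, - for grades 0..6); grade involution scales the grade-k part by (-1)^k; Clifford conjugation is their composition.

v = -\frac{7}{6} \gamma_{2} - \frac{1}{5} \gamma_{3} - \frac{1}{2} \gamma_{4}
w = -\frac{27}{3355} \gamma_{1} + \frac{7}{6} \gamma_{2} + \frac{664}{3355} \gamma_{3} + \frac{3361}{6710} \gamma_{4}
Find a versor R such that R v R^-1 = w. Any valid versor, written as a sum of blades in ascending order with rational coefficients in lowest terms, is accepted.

Construction: equal norms (both \frac{241}{225}) license R = v + w = -\frac{27}{3355} \gamma_{1} - \frac{7}{3355} \gamma_{3} + \frac{3}{3355} \gamma_{4} — nothing changes along that direction, while (v - w)/2 changes sign, so v maps onto w.
Answer: -\frac{27}{3355} \gamma_{1} - \frac{7}{3355} \gamma_{3} + \frac{3}{3355} \gamma_{4}


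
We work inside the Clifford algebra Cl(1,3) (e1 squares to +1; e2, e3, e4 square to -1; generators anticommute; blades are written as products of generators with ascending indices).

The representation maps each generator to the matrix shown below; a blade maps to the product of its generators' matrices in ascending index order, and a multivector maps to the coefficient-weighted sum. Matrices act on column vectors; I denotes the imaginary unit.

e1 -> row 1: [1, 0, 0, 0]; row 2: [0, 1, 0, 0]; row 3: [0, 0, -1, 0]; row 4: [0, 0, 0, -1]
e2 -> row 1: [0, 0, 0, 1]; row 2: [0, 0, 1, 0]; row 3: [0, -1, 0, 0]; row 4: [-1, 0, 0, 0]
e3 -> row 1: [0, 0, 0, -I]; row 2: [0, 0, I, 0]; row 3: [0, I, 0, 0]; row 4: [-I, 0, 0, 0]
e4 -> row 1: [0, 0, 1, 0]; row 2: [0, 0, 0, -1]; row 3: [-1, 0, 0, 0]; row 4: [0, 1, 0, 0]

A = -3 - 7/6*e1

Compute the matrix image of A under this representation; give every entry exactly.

M = (-3)*1 + (-7/6)*rho(e1), summed entrywise (1 is the identity matrix):
Answer: row 1: [-25/6, 0, 0, 0]; row 2: [0, -25/6, 0, 0]; row 3: [0, 0, -11/6, 0]; row 4: [0, 0, 0, -11/6]


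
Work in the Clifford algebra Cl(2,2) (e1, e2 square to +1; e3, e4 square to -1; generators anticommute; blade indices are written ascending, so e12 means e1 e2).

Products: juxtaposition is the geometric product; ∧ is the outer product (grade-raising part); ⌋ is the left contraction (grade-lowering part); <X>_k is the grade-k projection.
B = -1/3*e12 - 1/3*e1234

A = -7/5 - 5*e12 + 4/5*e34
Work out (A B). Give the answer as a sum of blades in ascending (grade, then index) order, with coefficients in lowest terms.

step 1: -5/3 + 11/15*e12 - 5/3*e34 + 1/5*e1234
Answer: -5/3 + 11/15*e12 - 5/3*e34 + 1/5*e1234


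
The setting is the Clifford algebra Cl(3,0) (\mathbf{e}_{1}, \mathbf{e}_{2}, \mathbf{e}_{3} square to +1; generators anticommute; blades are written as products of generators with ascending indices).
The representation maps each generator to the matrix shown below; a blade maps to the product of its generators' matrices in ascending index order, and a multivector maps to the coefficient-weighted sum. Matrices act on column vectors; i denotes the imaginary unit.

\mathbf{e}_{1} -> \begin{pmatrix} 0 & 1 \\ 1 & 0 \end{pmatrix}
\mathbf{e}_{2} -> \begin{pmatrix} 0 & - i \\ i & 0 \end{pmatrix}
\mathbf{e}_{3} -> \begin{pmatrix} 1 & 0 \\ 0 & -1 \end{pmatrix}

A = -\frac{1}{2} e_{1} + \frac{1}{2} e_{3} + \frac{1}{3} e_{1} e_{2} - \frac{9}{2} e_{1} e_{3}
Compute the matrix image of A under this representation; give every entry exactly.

Bivector images (products of the table entries): rho(e_{1} e_{2}) = rho(\mathbf{e}_{1})rho(\mathbf{e}_{2}) = \begin{pmatrix} i & 0 \\ 0 & - i \end{pmatrix}; rho(e_{1} e_{3}) = rho(\mathbf{e}_{1})rho(\mathbf{e}_{3}) = \begin{pmatrix} 0 & -1 \\ 1 & 0 \end{pmatrix}.
M = (-\frac{1}{2})*rho(e_{1}) + (\frac{1}{2})*rho(e_{3}) + (\frac{1}{3})*rho(e_{1} e_{2}) + (-\frac{9}{2})*rho(e_{1} e_{3}), summed entrywise:
Answer: \begin{pmatrix} \frac{1}{2} + \frac{i}{3} & 4 \\ -5 & - \frac{1}{2} - \frac{i}{3} \end{pmatrix}


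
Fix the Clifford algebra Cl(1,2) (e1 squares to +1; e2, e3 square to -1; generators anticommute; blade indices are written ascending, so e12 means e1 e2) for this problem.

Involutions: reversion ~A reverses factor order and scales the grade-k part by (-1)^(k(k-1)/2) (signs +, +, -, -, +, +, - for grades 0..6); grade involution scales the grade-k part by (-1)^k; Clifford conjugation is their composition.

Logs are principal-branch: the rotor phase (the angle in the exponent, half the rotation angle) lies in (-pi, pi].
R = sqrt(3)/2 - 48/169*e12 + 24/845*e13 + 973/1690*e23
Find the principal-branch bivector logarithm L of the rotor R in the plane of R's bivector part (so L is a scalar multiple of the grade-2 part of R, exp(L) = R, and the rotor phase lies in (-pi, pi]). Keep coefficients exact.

The scalar part of R is sqrt(3)/2, and that scalar determines the rotor phase on the principal branch; recovering the unit plane as bivector-part over sine of the phase gives L = phase * plane.
Concretely: cos(phase) = sqrt(3)/2 gives phase = ±pi/6, and since phase/sin(phase) is even the sign is immaterial: L = (phase/sin(phase)) * <R>_2 = (pi/3) * <R>_2.
Answer: -16*pi/169*e12 + 8*pi/845*e13 + 973*pi/5070*e23


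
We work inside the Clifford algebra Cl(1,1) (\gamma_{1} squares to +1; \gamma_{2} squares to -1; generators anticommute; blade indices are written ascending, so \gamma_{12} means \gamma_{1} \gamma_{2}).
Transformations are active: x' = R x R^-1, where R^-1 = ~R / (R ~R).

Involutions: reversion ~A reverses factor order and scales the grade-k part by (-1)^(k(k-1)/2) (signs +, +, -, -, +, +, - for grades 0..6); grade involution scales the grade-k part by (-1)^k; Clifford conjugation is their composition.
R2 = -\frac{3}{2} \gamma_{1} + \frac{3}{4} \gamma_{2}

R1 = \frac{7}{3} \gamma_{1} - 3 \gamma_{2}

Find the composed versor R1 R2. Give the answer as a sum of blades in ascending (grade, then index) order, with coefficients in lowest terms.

Distribute over the terms of R1 (each basis-blade product reordered to ascending indices, repeated generators contracted through their squares):
(\frac{7}{3} \gamma_{1}) R2 = -\frac{7}{2} + \frac{7}{4} \gamma_{12}
(-3 \gamma_{2}) R2 = \frac{9}{4} - \frac{9}{2} \gamma_{12}
Summing the partial products and collecting blades:
Answer: -\frac{5}{4} - \frac{11}{4} \gamma_{12}


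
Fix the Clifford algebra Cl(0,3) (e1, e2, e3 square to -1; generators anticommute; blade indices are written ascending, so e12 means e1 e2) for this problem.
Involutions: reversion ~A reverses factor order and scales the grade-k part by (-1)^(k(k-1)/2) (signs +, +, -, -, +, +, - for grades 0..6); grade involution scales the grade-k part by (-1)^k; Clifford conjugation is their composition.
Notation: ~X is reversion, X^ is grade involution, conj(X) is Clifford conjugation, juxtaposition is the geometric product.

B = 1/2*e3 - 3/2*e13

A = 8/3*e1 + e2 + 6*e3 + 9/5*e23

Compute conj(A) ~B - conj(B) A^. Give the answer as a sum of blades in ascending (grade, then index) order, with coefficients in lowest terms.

first term: 3 - 9*e1 + 9/10*e2 + 4*e3 + 27/10*e12 - 4/3*e13 - 1/2*e23 + 3/2*e123
second term: -3 + 9*e1 - 9/10*e2 - 4*e3 + 27/10*e12 - 4/3*e13 - 1/2*e23 + 3/2*e123
Answer: 6 - 18*e1 + 9/5*e2 + 8*e3


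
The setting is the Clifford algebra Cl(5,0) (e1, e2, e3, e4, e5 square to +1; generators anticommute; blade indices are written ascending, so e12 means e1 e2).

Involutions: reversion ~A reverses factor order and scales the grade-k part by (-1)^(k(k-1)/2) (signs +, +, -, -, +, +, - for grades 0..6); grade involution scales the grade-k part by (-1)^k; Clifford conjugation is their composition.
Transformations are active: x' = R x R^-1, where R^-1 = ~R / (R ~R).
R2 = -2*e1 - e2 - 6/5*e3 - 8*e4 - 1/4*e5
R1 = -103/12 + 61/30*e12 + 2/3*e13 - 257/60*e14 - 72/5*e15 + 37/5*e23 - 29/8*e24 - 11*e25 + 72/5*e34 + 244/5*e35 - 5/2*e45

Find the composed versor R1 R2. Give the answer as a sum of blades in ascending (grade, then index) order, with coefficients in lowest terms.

Distribute over the terms of R2 (each basis-blade product reordered to ascending indices, repeated generators contracted through their squares):
R1 (-2*e1) = 103/6*e1 + 61/15*e2 + 4/3*e3 - 257/30*e4 - 144/5*e5 - 74/5*e123 + 29/4*e124 + 22*e125 - 144/5*e134 - 488/5*e135 + 5*e145
R1 (-e2) = -61/30*e1 + 103/12*e2 + 37/5*e3 - 29/8*e4 - 11*e5 + 2/3*e123 - 257/60*e124 - 72/5*e125 - 72/5*e234 - 244/5*e235 + 5/2*e245
R1 (-6/5*e3) = -4/5*e1 - 222/25*e2 + 103/10*e3 + 432/25*e4 + 1464/25*e5 - 61/25*e123 - 257/50*e134 - 432/25*e135 - 87/20*e234 - 66/5*e235 + 3*e345
R1 (-8*e4) = 514/15*e1 + 29*e2 - 576/5*e3 + 206/3*e4 - 20*e5 - 244/15*e124 - 16/3*e134 - 576/5*e145 - 296/5*e234 - 88*e245 + 1952/5*e345
R1 (-1/4*e5) = 18/5*e1 + 11/4*e2 - 61/5*e3 + 5/8*e4 + 103/48*e5 - 61/120*e125 - 1/6*e135 + 257/240*e145 - 37/20*e235 + 29/32*e245 - 18/5*e345
Summing the partial products and collecting blades:
Answer: 261/5*e1 + 888/25*e2 - 3251/30*e3 + 3719/50*e4 + 1087/1200*e5 - 1243/75*e123 - 133/10*e124 + 851/120*e125 - 5891/150*e134 - 17257/150*e135 - 26191/240*e145 - 1559/20*e234 - 1277/20*e235 - 2707/32*e245 + 1949/5*e345


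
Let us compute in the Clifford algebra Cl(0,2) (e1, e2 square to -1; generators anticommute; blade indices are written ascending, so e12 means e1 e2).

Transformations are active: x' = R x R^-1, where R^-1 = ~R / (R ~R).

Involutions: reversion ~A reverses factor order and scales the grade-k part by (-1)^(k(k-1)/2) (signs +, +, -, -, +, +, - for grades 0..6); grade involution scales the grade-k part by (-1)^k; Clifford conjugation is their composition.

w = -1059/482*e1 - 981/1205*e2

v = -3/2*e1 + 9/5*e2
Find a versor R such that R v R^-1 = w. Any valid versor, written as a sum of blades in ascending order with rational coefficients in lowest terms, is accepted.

Key observation: q(v) = q(w) = -549/100 (sandwiches preserve the norm), so R = v + w = -891/241*e1 + 1188/1205*e2 works whenever it is invertible — the component of v along it is kept and (v - w)/2 reverses, sending v to w.
Answer: -891/241*e1 + 1188/1205*e2


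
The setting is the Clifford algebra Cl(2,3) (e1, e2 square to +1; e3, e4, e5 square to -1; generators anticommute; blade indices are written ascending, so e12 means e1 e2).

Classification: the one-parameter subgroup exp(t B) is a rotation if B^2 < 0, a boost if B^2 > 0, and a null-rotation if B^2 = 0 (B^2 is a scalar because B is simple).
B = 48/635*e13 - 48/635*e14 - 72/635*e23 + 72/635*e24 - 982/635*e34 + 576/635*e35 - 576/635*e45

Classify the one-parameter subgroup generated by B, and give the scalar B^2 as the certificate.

B^2 term by term: the squares give (48/635)^2*(e13)^2 + (-48/635)^2*(e14)^2 + (-72/635)^2*(e23)^2 + (72/635)^2*(e24)^2 + (-982/635)^2*(e34)^2 + (576/635)^2*(e35)^2 + (-576/635)^2*(e45)^2 = 2304/403225*(+1) + 2304/403225*(+1) + 5184/403225*(+1) + 5184/403225*(+1) + 964324/403225*(-1) + 331776/403225*(-1) + 331776/403225*(-1) = -4 (each basis 2-blade squares to minus the product of its generators' squares); cross terms between blades sharing an index anticommute and cancel; the commuting (index-disjoint) pairs give grade-4 terms 2*c*c'*(blade product), which cancel blade by blade — e1234: -6912/403225 + 6912/403225 = 0; e1345: -55296/403225 + 55296/403225 = 0; e2345: 82944/403225 - 82944/403225 = 0 — confirming B is simple. So B^2 = -4.
Answer: rotation, certificate B^2 = -4. B^2 = -4 is basis-independent, so its sign is the whole story.


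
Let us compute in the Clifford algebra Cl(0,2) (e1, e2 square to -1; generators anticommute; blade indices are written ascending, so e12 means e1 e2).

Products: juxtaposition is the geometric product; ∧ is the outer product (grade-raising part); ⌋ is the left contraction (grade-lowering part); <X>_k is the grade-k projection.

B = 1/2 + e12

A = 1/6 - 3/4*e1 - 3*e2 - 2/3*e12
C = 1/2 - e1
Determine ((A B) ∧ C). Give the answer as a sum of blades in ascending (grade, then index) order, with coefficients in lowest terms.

step 1: 3/4 - 27/8*e1 - 3/4*e2 - 1/6*e12
step 2: 3/8 - 39/16*e1 - 3/8*e2 - 5/6*e12
Answer: 3/8 - 39/16*e1 - 3/8*e2 - 5/6*e12


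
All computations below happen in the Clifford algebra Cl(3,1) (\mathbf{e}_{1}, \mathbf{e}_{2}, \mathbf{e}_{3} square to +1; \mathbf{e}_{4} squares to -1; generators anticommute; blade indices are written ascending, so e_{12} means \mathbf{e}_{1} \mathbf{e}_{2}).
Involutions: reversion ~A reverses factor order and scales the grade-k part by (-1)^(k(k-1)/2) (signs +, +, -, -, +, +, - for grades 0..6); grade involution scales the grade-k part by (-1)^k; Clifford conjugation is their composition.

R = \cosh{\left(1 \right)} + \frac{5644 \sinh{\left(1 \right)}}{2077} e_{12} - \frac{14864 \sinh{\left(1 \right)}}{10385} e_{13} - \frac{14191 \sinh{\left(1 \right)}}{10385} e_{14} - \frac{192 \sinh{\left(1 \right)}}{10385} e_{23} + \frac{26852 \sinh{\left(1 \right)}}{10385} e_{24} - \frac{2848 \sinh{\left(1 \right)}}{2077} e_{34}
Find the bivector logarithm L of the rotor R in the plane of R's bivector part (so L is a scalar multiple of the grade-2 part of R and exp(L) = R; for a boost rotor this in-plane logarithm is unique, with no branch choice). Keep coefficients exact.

The scalar part of R is \cosh{\left(1 \right)}, so cosh pins the rapidity up to sign — the sign comes from the bivector part; dividing that part by sinh of the rapidity yields the plane, and the in-plane L = rapidity * plane is unique because the two sign choices cancel.
Concretely: cosh(rapidity) = \cosh{\left(1 \right)} gives rapidity = ±1, and since rapidity/sinh(rapidity) is even the sign is immaterial: L = (rapidity/sinh(rapidity)) * <R>_2 = (\frac{1}{\sinh{\left(1 \right)}}) * <R>_2.
Answer: \frac{5644}{2077} e_{12} - \frac{14864}{10385} e_{13} - \frac{14191}{10385} e_{14} - \frac{192}{10385} e_{23} + \frac{26852}{10385} e_{24} - \frac{2848}{2077} e_{34}


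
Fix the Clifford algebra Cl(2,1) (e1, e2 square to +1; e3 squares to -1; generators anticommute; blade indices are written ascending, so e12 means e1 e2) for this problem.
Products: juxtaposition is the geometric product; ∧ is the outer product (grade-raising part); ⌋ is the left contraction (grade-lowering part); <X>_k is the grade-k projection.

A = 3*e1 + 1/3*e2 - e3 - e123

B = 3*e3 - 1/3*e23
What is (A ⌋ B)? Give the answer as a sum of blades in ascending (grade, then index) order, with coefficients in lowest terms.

step 1: 3 + 1/3*e2 - 1/9*e3
Answer: 3 + 1/3*e2 - 1/9*e3


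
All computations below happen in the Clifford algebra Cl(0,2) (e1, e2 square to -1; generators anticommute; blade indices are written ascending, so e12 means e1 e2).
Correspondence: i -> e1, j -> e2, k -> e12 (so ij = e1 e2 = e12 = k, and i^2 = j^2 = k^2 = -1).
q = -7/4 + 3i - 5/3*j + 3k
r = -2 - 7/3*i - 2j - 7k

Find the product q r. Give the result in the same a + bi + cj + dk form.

In blades: q = -7/4 + 3*e1 - 5/3*e2 + 3*e12, r = -2 - 7/3*e1 - 2*e2 - 7*e12.
Distribute q over r term by term (generator squares from the signature, products reordered to ascending indices): (-7/4)*r = 7/2 + 49/12*e1 + 7/2*e2 + 49/4*e12; (3*e1)*r = 7 - 6*e1 + 21*e2 - 6*e12; (-5/3*e2)*r = -10/3 + 35/3*e1 + 10/3*e2 - 35/9*e12; (3*e12)*r = 21 + 6*e1 - 7*e2 - 6*e12.
Sum: 169/6 + 63/4*e1 + 125/6*e2 - 131/36*e12; translating back through the correspondence:
Answer: 169/6 + 63/4*i + 125/6*j - 131/36*k


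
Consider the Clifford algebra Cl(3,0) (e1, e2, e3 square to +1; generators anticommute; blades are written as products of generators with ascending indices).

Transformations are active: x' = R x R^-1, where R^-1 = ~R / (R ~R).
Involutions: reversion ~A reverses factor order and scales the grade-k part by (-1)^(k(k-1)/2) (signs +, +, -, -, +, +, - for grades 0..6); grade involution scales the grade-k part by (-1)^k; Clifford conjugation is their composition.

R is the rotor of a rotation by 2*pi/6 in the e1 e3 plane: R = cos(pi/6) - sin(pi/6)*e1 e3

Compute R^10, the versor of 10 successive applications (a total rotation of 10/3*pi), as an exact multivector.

Rotor phase runs at HALF the rotation angle; powers of one rotor simply add phase, so after 10 steps in e1 e3 the phase is 10*pi/6 = 5*pi/3 and R^10 = cos(5*pi/3) - sin(5*pi/3)*e1 e3.
cos(5*pi/3) = 1/2 and sin(5*pi/3) = -sqrt(3)/2, so R^10 = 1/2 + sqrt(3)/2*e1 e3. The net rotation is 4/3*pi (after discarding 1 full turn, each of which contributes a factor -1 to the rotor); the rotor keeps the half-angle phase exactly.
Answer: 1/2 + sqrt(3)/2*e1 e3


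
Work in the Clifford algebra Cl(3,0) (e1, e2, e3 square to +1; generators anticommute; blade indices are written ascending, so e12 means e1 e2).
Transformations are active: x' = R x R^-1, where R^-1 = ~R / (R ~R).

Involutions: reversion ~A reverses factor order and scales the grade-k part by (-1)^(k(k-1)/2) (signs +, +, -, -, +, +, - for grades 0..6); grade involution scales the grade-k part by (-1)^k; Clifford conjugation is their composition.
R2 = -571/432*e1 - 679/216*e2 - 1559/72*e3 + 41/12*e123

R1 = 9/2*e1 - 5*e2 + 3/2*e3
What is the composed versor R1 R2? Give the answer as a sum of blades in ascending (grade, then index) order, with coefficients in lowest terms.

Distribute over the terms of R1 (each basis-blade product reordered to ascending indices, repeated generators contracted through their squares):
(9/2*e1) R2 = -571/96 - 679/48*e12 - 1559/16*e13 + 123/8*e23
(-5*e2) R2 = 3395/216 - 2855/432*e12 + 205/12*e13 + 7795/72*e23
(3/2*e3) R2 = -1559/48 + 41/8*e12 + 571/288*e13 + 679/144*e23
Summing the partial products and collecting blades:
Answer: -19621/864 - 422/27*e12 - 22571/288*e13 + 6161/48*e23


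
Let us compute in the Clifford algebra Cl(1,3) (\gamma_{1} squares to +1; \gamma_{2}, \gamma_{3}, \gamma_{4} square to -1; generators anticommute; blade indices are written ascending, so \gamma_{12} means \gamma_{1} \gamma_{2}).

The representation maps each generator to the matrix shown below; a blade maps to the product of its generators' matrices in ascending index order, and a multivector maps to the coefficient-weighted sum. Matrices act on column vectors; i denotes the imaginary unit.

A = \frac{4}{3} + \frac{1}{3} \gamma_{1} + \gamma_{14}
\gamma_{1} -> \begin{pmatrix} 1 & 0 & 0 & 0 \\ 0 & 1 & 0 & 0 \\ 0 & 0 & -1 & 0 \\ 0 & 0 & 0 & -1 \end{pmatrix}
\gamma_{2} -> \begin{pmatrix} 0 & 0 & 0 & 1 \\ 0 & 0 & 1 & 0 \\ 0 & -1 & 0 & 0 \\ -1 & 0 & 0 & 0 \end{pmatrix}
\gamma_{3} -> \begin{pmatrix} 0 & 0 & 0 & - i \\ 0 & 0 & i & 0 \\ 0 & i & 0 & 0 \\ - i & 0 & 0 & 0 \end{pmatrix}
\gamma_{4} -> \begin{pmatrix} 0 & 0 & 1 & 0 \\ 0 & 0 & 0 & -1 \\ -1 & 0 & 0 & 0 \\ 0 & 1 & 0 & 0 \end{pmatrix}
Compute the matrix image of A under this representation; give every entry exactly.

Bivector images (products of the table entries): rho(\gamma_{14}) = rho(\gamma_{1})rho(\gamma_{4}) = \begin{pmatrix} 0 & 0 & 1 & 0 \\ 0 & 0 & 0 & -1 \\ 1 & 0 & 0 & 0 \\ 0 & -1 & 0 & 0 \end{pmatrix}.
M = (\frac{4}{3})*1 + (\frac{1}{3})*rho(\gamma_{1}) + (1)*rho(\gamma_{14}), summed entrywise (1 is the identity matrix):
Answer: \begin{pmatrix} \frac{5}{3} & 0 & 1 & 0 \\ 0 & \frac{5}{3} & 0 & -1 \\ 1 & 0 & 1 & 0 \\ 0 & -1 & 0 & 1 \end{pmatrix}


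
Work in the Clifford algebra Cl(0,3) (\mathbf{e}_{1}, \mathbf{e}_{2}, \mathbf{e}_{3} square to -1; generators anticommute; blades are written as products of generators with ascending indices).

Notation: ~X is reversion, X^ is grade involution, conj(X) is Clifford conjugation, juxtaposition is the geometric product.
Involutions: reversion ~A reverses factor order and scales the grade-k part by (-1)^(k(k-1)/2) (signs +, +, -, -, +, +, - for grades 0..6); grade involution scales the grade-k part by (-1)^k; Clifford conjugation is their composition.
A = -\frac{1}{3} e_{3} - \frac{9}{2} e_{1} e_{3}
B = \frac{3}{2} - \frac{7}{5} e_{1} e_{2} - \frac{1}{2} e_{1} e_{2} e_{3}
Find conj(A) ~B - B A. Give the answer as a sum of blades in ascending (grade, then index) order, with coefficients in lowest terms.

first term: \frac{9}{4} e_{2} + \frac{1}{2} e_{3} - \frac{1}{6} e_{1} e_{2} + \frac{27}{4} e_{1} e_{3} - \frac{63}{10} e_{2} e_{3} + \frac{7}{15} e_{1} e_{2} e_{3}
second term: \frac{9}{4} e_{2} - \frac{1}{2} e_{3} - \frac{1}{6} e_{1} e_{2} - \frac{27}{4} e_{1} e_{3} + \frac{63}{10} e_{2} e_{3} + \frac{7}{15} e_{1} e_{2} e_{3}
Answer: e_{3} + \frac{27}{2} e_{1} e_{3} - \frac{63}{5} e_{2} e_{3}


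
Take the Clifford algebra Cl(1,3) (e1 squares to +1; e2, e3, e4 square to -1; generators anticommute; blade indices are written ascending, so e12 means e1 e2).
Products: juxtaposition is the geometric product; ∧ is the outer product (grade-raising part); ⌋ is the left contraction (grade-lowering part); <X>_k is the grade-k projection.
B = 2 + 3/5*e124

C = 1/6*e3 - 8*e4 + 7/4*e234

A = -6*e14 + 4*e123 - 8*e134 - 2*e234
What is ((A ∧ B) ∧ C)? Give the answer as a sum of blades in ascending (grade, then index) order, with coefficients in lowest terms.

step 1: -12*e14 + 8*e123 - 16*e134 - 4*e234
step 2: 2*e134 - 64*e1234
Answer: 2*e134 - 64*e1234


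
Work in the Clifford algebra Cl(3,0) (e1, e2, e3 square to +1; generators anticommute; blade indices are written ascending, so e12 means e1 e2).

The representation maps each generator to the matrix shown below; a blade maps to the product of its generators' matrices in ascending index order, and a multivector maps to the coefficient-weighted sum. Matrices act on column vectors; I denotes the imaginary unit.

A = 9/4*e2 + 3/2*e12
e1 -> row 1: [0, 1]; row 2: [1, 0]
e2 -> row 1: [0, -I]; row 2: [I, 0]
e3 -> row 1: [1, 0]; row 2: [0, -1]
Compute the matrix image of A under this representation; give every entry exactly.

Bivector images (products of the table entries): rho(e12) = rho(e1)rho(e2) = row 1: [I, 0]; row 2: [0, -I].
M = (9/4)*rho(e2) + (3/2)*rho(e12), summed entrywise:
Answer: row 1: [3*I/2, -9*I/4]; row 2: [9*I/4, -3*I/2]


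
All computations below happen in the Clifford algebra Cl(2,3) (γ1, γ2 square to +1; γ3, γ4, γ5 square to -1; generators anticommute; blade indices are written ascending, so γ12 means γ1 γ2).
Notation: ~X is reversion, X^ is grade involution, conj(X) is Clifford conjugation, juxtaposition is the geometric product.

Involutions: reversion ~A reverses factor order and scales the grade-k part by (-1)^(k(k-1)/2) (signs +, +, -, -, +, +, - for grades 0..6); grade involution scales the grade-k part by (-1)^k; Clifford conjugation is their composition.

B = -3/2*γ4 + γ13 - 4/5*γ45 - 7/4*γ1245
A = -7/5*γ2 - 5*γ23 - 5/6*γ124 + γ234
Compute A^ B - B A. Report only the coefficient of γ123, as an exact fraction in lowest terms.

first term: -35/24*γ5 + 25/4*γ12 - 3/2*γ23 - 21/10*γ24 - 7/5*γ123 + γ124 + 2/3*γ125 + 7/4*γ135 + 49/20*γ145 + 20/3*γ234 - 4/5*γ235 - 28/25*γ245 - 35/4*γ1345 + 4*γ2345
second term: -35/24*γ5 - 25/4*γ12 + 3/2*γ23 - 21/10*γ24 + 7/5*γ123 + γ124 + 2/3*γ125 - 7/4*γ135 + 49/20*γ145 + 20/3*γ234 - 4/5*γ235 + 28/25*γ245 + 35/4*γ1345 + 4*γ2345
Answer: -14/5


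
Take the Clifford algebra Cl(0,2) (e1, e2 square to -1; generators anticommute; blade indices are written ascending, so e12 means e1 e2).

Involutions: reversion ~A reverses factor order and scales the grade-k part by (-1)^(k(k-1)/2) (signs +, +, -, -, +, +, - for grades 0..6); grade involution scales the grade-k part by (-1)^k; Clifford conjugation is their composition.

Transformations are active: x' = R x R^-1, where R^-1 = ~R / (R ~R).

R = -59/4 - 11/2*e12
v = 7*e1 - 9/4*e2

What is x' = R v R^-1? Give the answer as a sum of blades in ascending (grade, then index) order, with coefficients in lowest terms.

~R = -59/4 + 11/2*e12, and R ~R = 3965/16, so R^-1 = ~R / (3965/16).
R v = -925/8*e1 - 85/16*e2
Answer: 5364/793*e1 + 9143/3172*e2


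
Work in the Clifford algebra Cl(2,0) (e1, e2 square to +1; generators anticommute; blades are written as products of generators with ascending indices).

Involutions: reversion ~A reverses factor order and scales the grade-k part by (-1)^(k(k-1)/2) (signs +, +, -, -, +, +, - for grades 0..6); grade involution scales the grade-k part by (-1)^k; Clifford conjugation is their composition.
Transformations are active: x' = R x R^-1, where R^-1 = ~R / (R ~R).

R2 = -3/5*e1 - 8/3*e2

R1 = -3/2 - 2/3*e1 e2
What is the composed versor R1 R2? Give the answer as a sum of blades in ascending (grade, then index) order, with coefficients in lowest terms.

Distribute over the terms of R1 (each basis-blade product reordered to ascending indices, repeated generators contracted through their squares):
(-3/2) R2 = 9/10*e1 + 4*e2
(-2/3*e1 e2) R2 = 16/9*e1 - 2/5*e2
Summing the partial products and collecting blades:
Answer: 241/90*e1 + 18/5*e2


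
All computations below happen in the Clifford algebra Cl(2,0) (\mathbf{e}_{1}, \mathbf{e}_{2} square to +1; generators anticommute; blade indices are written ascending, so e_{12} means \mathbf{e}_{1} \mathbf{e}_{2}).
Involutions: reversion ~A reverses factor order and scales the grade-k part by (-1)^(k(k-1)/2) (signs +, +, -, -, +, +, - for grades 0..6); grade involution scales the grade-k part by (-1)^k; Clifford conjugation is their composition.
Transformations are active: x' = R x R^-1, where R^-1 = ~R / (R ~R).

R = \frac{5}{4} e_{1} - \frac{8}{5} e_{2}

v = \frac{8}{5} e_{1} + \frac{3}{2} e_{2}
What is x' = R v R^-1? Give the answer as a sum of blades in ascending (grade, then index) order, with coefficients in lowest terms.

~R = \frac{5}{4} e_{1} - \frac{8}{5} e_{2}, and R ~R = \frac{1649}{400}, so R^-1 = ~R / (\frac{1649}{400}).
R v = -\frac{2}{5} + \frac{887}{200} e_{12}
Answer: -\frac{15192}{8245} e_{1} - \frac{3923}{3298} e_{2}


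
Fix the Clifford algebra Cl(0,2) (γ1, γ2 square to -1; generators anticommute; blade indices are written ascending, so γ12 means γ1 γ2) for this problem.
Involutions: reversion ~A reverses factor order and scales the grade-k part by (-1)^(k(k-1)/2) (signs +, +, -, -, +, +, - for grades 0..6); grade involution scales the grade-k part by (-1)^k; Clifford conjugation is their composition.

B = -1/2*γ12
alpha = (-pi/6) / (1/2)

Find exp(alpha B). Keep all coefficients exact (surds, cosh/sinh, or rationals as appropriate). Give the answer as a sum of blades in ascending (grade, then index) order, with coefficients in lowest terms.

B^2 = (-1/2)^2*(γ12)^2 = 1/4*(-1) = -1/4 (a basis 2-blade squares to minus the product of its generators' squares).
B^2 = -1/4 — a negative square means the series sums to a rotation: l = 1/2, alpha*l = -pi/6, so exp(alpha B) = cos(-pi/6) + (sin(-pi/6)/(1/2))*B = sqrt(3)/2 + (-1)*B.
Answer: sqrt(3)/2 + 1/2*γ12


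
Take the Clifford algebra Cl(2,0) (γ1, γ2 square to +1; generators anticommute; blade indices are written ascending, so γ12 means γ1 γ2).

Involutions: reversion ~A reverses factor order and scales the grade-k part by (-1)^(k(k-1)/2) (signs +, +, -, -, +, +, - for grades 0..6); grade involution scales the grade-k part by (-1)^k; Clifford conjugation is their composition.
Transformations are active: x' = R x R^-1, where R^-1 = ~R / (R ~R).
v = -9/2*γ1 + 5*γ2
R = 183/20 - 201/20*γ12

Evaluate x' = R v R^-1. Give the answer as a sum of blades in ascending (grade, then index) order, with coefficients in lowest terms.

~R = 183/20 + 201/20*γ12, and R ~R = 7389/40, so R^-1 = ~R / (7389/40).
R v = -3657/40*γ1 + 21/40*γ2
Answer: -18707/4105*γ1 - 40623/8210*γ2


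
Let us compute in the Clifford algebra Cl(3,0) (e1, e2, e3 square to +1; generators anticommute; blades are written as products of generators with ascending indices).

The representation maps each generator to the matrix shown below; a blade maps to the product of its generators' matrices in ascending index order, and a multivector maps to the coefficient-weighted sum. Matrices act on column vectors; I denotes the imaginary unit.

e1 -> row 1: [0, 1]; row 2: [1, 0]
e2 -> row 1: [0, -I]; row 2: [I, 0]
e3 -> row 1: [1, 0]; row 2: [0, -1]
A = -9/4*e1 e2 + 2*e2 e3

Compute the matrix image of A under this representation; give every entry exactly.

Bivector images (products of the table entries): rho(e1 e2) = rho(e1)rho(e2) = row 1: [I, 0]; row 2: [0, -I]; rho(e2 e3) = rho(e2)rho(e3) = row 1: [0, I]; row 2: [I, 0].
M = (-9/4)*rho(e1 e2) + (2)*rho(e2 e3), summed entrywise:
Answer: row 1: [-9*I/4, 2*I]; row 2: [2*I, 9*I/4]


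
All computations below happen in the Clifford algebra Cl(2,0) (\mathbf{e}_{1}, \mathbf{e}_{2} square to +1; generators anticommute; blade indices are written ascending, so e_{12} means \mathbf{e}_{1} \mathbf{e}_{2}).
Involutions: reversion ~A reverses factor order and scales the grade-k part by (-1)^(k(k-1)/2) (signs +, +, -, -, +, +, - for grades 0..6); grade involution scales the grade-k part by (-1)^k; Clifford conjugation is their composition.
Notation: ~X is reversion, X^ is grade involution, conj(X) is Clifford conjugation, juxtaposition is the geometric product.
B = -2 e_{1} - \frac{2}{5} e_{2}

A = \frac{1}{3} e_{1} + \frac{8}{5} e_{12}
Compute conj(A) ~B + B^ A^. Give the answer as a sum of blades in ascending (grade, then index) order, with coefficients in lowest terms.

first term: \frac{2}{3} + \frac{16}{25} e_{1} - \frac{16}{5} e_{2} + \frac{2}{15} e_{12}
second term: -\frac{2}{3} - \frac{16}{25} e_{1} + \frac{16}{5} e_{2} + \frac{2}{15} e_{12}
Answer: \frac{4}{15} e_{12}


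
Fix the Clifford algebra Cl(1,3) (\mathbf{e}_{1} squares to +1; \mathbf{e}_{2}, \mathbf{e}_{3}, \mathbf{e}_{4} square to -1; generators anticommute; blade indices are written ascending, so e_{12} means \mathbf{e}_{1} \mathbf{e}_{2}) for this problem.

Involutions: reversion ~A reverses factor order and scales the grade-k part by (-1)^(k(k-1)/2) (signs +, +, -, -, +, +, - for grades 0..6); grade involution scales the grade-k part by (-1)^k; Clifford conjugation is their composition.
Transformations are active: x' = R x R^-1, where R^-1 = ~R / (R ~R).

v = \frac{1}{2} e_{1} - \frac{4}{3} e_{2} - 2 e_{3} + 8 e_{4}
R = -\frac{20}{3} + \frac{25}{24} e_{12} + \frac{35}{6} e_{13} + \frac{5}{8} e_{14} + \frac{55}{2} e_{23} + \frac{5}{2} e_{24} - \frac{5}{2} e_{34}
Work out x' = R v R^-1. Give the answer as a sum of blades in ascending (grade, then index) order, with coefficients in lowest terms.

~R = -\frac{20}{3} - \frac{25}{24} e_{12} - \frac{35}{6} e_{13} - \frac{5}{8} e_{14} - \frac{55}{2} e_{23} - \frac{5}{2} e_{24} + \frac{5}{2} e_{34}, and R ~R = \frac{223975}{288}, so R^-1 = ~R / (\frac{223975}{288}).
R v = \frac{85}{18} e_{1} + \frac{6245}{144} e_{2} - \frac{25}{4} e_{3} - \frac{2495}{48} e_{4} + \frac{175}{9} e_{123} + \frac{125}{12} e_{124} + \frac{140}{3} e_{134} + \frac{685}{3} e_{234}
Answer: \frac{973}{1734} e_{1} - \frac{494}{867} e_{2} + \frac{574}{867} e_{3} + \frac{2402}{289} e_{4}
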